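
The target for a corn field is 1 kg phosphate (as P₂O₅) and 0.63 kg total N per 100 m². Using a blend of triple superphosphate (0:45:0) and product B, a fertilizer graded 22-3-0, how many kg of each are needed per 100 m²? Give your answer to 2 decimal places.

With a, b = kg per 100 m² of triple superphosphate and product B:
P₂O₅: 0.45·a + 0.03·b = 1
N: 0·a + 0.22·b = 0.63
Solving simultaneously: a = 2.03131, b = 2.86364.

2.03 kg triple superphosphate, 2.86 kg product B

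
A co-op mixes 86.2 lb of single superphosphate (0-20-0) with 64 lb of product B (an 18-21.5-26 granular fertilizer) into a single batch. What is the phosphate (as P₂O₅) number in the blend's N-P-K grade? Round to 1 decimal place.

20.6% P₂O₅

Total mass = 86.2 + 64 = 150.2 lb.
P₂O₅ mass = 20%×86.2 + 21.5%×64 = 31 lb.
% P₂O₅ = 31 / 150.2 = 20.6391%.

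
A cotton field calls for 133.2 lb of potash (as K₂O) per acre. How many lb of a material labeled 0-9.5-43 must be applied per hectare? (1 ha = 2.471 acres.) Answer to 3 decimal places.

Product per acre = 133.2 / 43% = 309.767 lb.
Convert to per hectare: 309.767 × 2.471 = 765.4353 lb.

765.435 lb of product per hectare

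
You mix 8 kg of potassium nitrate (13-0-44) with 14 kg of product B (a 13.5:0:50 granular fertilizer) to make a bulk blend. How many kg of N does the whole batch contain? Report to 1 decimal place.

2.9 kg N

N mass = 13%×8 + 13.5%×14 = 2.93 kg.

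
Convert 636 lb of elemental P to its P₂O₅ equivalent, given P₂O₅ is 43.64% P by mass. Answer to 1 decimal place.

1457.4 lb P₂O₅

P₂O₅ = 636 / 0.4364 = 1457.38 lb.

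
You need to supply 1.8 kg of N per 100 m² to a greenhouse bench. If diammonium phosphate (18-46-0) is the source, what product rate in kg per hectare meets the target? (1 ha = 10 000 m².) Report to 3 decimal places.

1000.000 kg of product per hectare

Product per 100 m² = 1.8 / 18% = 10 kg.
Convert to per hectare: 10 × 100 = 1000 kg.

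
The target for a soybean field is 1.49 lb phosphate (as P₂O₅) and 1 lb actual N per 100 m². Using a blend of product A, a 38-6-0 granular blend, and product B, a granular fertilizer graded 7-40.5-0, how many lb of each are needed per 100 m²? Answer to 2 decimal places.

Let a = lb of product A, b = lb of product B (per 100 m²).
P₂O₅: 0.06·a + 0.405·b = 1.49
N: 0.38·a + 0.07·b = 1
From row1: a = (1.49 − 0.405·b) / 0.06.
Into row2: 0.38·(1.49 − 0.405·b)/0.06 + 0.07·b = 1 → b = 3.38143, a = 2.00868.

2.01 lb product A, 3.38 lb product B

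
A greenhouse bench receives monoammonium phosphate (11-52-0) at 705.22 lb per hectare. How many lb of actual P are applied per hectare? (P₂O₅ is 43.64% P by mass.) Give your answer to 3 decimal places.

P₂O₅ per hectare = 705.22 × 52% = 366.714 lb.
Elemental P = 366.714 × 0.4364 = 160.0342 lb per hectare.

160.034 lb P per hectare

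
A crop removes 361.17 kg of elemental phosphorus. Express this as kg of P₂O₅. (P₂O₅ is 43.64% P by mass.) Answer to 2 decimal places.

827.61 kg P₂O₅

P₂O₅ = 361.17 / 0.4364 = 827.612 kg.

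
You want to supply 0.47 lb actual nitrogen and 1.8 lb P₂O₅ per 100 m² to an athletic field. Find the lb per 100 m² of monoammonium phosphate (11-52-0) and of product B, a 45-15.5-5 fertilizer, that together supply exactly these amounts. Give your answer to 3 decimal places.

Per-100 m² balance (a = monoammonium phosphate, b = product B):
N: 0.11·a + 0.45·b = 0.47
P₂O₅: 0.52·a + 0.155·b = 1.8
Solving simultaneously: a = 3.39779, b = 0.213874.

3.398 lb monoammonium phosphate, 0.214 lb product B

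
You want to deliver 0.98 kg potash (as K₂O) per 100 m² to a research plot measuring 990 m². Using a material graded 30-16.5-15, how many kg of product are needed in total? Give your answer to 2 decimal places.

Product per 100 m² = 0.98 / 15% = 6.53333 kg.
Total product = 6.53333 × 990 / 100 = 64.68 kg.

64.68 kg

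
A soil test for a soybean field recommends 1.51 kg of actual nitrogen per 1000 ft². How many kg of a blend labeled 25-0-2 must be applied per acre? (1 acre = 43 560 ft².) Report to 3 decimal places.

Product per 1000 ft² = 1.51 / 25% = 6.04 kg.
Convert to per acre: 6.04 × 43.56 = 263.1024 kg.

263.102 kg of product per acre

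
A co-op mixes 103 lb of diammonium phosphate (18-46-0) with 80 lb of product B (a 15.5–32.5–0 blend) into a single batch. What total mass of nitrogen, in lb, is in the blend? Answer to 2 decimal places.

30.94 lb N

N mass = 18%×103 + 15.5%×80 = 30.94 lb.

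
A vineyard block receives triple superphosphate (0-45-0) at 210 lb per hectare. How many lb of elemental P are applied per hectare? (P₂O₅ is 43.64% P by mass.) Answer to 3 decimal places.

41.240 lb P per hectare

P₂O₅ per hectare = 210 × 45% = 94.5 lb.
Elemental P = 94.5 × 0.4364 = 41.2398 lb per hectare.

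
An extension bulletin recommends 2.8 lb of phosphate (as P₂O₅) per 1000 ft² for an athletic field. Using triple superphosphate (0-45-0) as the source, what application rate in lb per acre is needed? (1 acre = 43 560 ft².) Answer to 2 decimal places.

271.04 lb of product per acre

Product per 1000 ft² = 2.8 / 45% = 6.22222 lb.
Convert to per acre: 6.22222 × 43.56 = 271.04 lb.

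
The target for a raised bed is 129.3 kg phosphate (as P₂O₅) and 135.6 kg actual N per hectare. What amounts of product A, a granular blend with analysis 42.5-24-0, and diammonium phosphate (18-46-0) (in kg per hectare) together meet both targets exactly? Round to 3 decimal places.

256.743 kg product A, 147.134 kg diammonium phosphate

Let a = kg of product A, b = kg of diammonium phosphate (per hectare).
P₂O₅: 0.24·a + 0.46·b = 129.3
N: 0.425·a + 0.18·b = 135.6
Eliminate a: (row1) − 0.24/0.425·(row2) → 0.358353·b = 52.7259, so b = 147.1339.
Back-substitute: a = (129.3 − 0.46·147.1339) / 0.24 = 256.7433.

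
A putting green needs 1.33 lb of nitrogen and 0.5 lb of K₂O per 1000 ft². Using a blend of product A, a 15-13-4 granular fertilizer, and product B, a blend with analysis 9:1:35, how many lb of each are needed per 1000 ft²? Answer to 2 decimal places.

Per-1000 ft² balance (a = product A, b = product B):
N: 0.15·a + 0.09·b = 1.33
K₂O: 0.04·a + 0.35·b = 0.5
Solving simultaneously: a = 8.59918, b = 0.445808.

8.60 lb product A, 0.45 lb product B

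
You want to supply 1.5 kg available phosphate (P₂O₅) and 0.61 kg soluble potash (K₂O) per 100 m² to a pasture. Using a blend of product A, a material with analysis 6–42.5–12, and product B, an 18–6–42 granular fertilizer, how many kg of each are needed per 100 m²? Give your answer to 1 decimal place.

3.5 kg product A, 0.5 kg product B

Let a = kg of product A, b = kg of product B (per 100 m²).
P₂O₅: 0.425·a + 0.06·b = 1.5
K₂O: 0.12·a + 0.42·b = 0.61
Eliminate a: (row1) − 0.425/0.12·(row2) → -1.4275·b = -0.660417, so b = 0.462639.
Back-substitute: a = (1.5 − 0.06·0.462639) / 0.425 = 3.4641.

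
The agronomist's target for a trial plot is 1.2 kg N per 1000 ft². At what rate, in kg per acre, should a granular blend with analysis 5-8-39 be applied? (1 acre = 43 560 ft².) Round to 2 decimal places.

Product per 1000 ft² = 1.2 / 5% = 24 kg.
Convert to per acre: 24 × 43.56 = 1045.44 kg.

1045.44 kg of product per acre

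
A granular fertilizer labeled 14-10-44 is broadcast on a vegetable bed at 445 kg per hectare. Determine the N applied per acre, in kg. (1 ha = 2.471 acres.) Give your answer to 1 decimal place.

nitrogen per hectare = 445 × 14% = 62.3 kg.
Convert to per acre: 62.3 × 0.404694 = 25.2125 kg.

25.2 kg N per acre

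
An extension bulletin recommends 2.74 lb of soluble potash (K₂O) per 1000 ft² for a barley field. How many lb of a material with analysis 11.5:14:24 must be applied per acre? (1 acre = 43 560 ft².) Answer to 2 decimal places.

497.31 lb of product per acre

Product per 1000 ft² = 2.74 / 24% = 11.4167 lb.
Convert to per acre: 11.4167 × 43.56 = 497.31 lb.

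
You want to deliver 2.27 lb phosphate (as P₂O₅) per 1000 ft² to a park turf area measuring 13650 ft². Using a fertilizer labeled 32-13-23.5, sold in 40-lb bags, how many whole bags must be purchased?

6 bags

Product per 1000 ft² = 2.27 / 13% = 17.4615 lb.
Total product = 17.4615 × 13650 / 1000 = 238.35 lb.
Bags = ⌈238.35 / 40⌉ = 6.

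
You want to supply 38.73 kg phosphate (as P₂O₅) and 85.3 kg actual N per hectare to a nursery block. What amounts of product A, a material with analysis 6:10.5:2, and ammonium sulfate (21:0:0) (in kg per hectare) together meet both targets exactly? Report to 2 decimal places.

With a, b = kg per hectare of product A and ammonium sulfate:
P₂O₅: 0.105·a + 0·b = 38.73
N: 0.06·a + 0.21·b = 85.3
From row1: a = (38.73 − 0·b) / 0.105.
Into row2: 0.06·(38.73 − 0·b)/0.105 + 0.21·b = 85.3 → b = 300.803, a = 368.857.

368.86 kg product A, 300.80 kg ammonium sulfate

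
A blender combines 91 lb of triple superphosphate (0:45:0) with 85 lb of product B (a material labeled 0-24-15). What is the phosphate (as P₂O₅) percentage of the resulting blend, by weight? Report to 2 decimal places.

34.86% P₂O₅

Total mass = 91 + 85 = 176 lb.
P₂O₅ mass = 45%×91 + 24%×85 = 61.35 lb.
% P₂O₅ = 61.35 / 176 = 34.858%.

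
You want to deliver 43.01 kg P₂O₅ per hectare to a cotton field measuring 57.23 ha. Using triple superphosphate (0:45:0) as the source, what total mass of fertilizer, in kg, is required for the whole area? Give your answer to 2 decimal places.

Product per hectare = 43.01 / 45% = 95.5778 kg.
Total product = 95.5778 × 57.23 = 5469.916 kg.

5469.92 kg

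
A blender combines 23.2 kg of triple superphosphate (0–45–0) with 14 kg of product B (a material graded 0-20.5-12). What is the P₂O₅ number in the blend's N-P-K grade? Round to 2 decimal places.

35.78% P₂O₅

Total mass = 23.2 + 14 = 37.2 kg.
P₂O₅ mass = 45%×23.2 + 20.5%×14 = 13.31 kg.
% P₂O₅ = 13.31 / 37.2 = 35.7796%.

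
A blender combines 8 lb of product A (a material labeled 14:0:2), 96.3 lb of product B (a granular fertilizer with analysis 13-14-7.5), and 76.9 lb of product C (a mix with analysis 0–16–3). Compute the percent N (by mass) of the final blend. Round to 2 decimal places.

7.53% N

Total mass = 8 + 96.3 + 76.9 = 181.2 lb.
N mass = 14%×8 + 13%×96.3 + 0%×76.9 = 13.639 lb.
% N = 13.639 / 181.2 = 7.52704%.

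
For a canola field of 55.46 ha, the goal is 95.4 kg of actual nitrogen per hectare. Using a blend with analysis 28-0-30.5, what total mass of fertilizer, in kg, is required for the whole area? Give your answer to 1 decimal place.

Product per hectare = 95.4 / 28% = 340.714 kg.
Total product = 340.714 × 55.46 = 18896.01 kg.

18896.0 kg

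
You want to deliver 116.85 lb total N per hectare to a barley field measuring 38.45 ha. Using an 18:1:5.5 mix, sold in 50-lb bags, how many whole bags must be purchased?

Product per hectare = 116.85 / 18% = 649.167 lb.
Total product = 649.167 × 38.45 = 24960.5 lb.
Bags = ⌈24960.5 / 50⌉ = 500.

500 bags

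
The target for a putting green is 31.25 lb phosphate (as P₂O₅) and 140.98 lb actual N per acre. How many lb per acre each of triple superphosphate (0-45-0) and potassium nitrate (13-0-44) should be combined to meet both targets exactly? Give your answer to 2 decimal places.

Per-acre balance (a = triple superphosphate, b = potassium nitrate):
P₂O₅: 0.45·a + 0·b = 31.25
N: 0·a + 0.13·b = 140.98
Solving simultaneously: a = 69.4444, b = 1084.462.

69.44 lb triple superphosphate, 1084.46 lb potassium nitrate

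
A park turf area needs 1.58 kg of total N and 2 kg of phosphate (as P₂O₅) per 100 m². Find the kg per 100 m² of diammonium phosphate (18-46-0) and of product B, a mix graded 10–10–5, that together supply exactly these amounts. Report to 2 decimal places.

1.50 kg diammonium phosphate, 13.10 kg product B

With a, b = kg per 100 m² of diammonium phosphate and product B:
N: 0.18·a + 0.1·b = 1.58
P₂O₅: 0.46·a + 0.1·b = 2
Solving simultaneously: a = 1.5, b = 13.1.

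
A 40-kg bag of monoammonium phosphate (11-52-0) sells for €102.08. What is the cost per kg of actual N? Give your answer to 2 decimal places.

N in bag = 40 × 11% = 4.4 kg.
Cost per kg N = €102.08 / 4.4 = €23.2000.

€23.20 per kg N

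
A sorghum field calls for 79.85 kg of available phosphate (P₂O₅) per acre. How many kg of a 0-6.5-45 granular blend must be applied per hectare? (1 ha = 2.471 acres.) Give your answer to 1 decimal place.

Product per acre = 79.85 / 6.5% = 1228.46 kg.
Convert to per hectare: 1228.46 × 2.471 = 3035.53 kg.

3035.5 kg of product per hectare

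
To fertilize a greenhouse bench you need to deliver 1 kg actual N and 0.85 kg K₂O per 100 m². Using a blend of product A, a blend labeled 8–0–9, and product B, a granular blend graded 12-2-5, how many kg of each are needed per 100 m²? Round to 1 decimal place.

Let a = kg of product A, b = kg of product B (per 100 m²).
N: 0.08·a + 0.12·b = 1
K₂O: 0.09·a + 0.05·b = 0.85
From row1: a = (1 − 0.12·b) / 0.08.
Into row2: 0.09·(1 − 0.12·b)/0.08 + 0.05·b = 0.85 → b = 3.23529, a = 7.64706.

7.6 kg product A, 3.2 kg product B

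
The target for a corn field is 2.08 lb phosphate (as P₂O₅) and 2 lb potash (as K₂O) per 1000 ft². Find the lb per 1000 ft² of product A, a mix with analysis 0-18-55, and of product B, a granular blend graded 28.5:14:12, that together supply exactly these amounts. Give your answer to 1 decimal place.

0.5 lb product A, 14.2 lb product B

Per-1000 ft² balance (a = product A, b = product B):
P₂O₅: 0.18·a + 0.14·b = 2.08
K₂O: 0.55·a + 0.12·b = 2
Eliminate a: (row1) − 0.18/0.55·(row2) → 0.100727·b = 1.42545, so b = 14.1516.
Back-substitute: a = (2.08 − 0.14·14.1516) / 0.18 = 0.548736.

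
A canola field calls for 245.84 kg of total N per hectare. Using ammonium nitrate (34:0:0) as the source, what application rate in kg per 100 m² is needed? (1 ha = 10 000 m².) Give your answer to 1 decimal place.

7.2 kg of product per hundred sq m

Product per hectare = 245.84 / 34% = 723.059 kg.
Convert to per 100 m²: 723.059 × 0.01 = 7.23059 kg.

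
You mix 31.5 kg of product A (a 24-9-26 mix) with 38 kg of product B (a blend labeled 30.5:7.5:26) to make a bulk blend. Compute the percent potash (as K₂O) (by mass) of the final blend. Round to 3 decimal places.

Total mass = 31.5 + 38 = 69.5 kg.
K₂O mass = 26%×31.5 + 26%×38 = 18.07 kg.
% K₂O = 18.07 / 69.5 = 26%.

26.000% K₂O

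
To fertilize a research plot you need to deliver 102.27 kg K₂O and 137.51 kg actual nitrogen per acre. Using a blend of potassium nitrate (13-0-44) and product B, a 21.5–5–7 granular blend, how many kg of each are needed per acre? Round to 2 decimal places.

Per-acre balance (a = potassium nitrate, b = product B):
K₂O: 0.44·a + 0.07·b = 102.27
N: 0.13·a + 0.215·b = 137.51
Eliminate b: (row1) − 0.07/0.215·(row2) → 0.397674·a = 57.4993, so a = 144.589.
Then b = (137.51 − 0.13·144.589) / 0.215 = 552.156.

144.59 kg potassium nitrate, 552.16 kg product B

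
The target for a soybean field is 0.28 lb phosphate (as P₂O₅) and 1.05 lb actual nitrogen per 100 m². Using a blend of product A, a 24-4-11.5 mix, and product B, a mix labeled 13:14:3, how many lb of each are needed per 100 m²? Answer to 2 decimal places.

3.89 lb product A, 0.89 lb product B

With a, b = lb per 100 m² of product A and product B:
P₂O₅: 0.04·a + 0.14·b = 0.28
N: 0.24·a + 0.13·b = 1.05
Eliminate b: (row1) − 0.14/0.13·(row2) → -0.218462·a = -0.850769, so a = 3.89437.
Then b = (1.05 − 0.24·3.89437) / 0.13 = 0.887324.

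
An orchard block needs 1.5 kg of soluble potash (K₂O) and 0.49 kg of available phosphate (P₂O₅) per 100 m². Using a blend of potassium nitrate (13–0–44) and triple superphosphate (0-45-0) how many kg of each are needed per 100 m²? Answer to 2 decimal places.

Let a = kg of potassium nitrate, b = kg of triple superphosphate (per 100 m²).
K₂O: 0.44·a + 0·b = 1.5
P₂O₅: 0·a + 0.45·b = 0.49
Solving simultaneously: a = 3.40909, b = 1.08889.

3.41 kg potassium nitrate, 1.09 kg triple superphosphate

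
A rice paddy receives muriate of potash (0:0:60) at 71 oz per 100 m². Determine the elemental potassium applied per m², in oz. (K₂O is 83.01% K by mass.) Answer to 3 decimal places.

K₂O per 100 m² = 71 × 60% = 42.6 oz.
Elemental K = 42.6 × 0.8301 = 35.3623 oz per 100 m².
Convert to per m²: 35.3623 × 0.01 = 0.353623 oz.

0.354 oz K per sq m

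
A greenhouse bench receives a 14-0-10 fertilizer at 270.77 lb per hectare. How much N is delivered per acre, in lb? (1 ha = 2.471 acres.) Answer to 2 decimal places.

nitrogen per hectare = 270.77 × 14% = 37.9078 lb.
Convert to per acre: 37.9078 × 0.404694 = 15.3411 lb.

15.34 lb N per acre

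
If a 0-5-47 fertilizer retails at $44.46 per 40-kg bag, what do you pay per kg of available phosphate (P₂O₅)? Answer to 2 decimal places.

$22.23 per kg P₂O₅

P₂O₅ in bag = 40 × 5% = 2 kg.
Cost per kg P₂O₅ = $44.46 / 2 = $22.2300.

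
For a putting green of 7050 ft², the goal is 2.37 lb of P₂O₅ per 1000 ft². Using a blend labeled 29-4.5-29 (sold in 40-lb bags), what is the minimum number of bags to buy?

Product per 1000 ft² = 2.37 / 4.5% = 52.6667 lb.
Total product = 52.6667 × 7050 / 1000 = 371.3 lb.
Bags = ⌈371.3 / 40⌉ = 10.

10 bags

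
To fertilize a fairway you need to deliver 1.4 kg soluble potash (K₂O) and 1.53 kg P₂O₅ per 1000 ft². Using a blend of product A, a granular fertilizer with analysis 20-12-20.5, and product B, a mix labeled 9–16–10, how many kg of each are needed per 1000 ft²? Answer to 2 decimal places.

3.41 kg product A, 7.00 kg product B

With a, b = kg per 1000 ft² of product A and product B:
K₂O: 0.205·a + 0.1·b = 1.4
P₂O₅: 0.12·a + 0.16·b = 1.53
Solving simultaneously: a = 3.41346, b = 7.0024.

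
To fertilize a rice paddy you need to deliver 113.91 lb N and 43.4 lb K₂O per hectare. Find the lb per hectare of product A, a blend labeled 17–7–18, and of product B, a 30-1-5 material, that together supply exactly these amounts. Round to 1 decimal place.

161.0 lb product A, 288.5 lb product B

Per-hectare balance (a = product A, b = product B):
N: 0.17·a + 0.3·b = 113.91
K₂O: 0.18·a + 0.05·b = 43.4
Solving simultaneously: a = 160.978, b = 288.479.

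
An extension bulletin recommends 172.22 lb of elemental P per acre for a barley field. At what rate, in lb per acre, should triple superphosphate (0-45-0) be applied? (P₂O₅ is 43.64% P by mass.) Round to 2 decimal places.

As P₂O₅: 172.22 / 0.4364 = 394.638 lb per acre.
Product per acre = 394.638 / 45% = 876.973 lb.

876.97 lb of product per acre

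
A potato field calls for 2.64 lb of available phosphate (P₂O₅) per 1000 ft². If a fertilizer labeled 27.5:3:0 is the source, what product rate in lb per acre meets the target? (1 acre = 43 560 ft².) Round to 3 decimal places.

Product per 1000 ft² = 2.64 / 3% = 88 lb.
Convert to per acre: 88 × 43.56 = 3833.28 lb.

3833.280 lb of product per acre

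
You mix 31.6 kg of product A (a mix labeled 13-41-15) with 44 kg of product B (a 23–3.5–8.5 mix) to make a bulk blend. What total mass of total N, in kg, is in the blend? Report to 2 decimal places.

14.23 kg N

N mass = 13%×31.6 + 23%×44 = 14.228 kg.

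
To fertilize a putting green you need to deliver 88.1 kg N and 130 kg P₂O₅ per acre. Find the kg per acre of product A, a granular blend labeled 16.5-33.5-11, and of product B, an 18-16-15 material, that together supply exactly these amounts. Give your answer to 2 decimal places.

274.45 kg product A, 237.86 kg product B

Per-acre balance (a = product A, b = product B):
N: 0.165·a + 0.18·b = 88.1
P₂O₅: 0.335·a + 0.16·b = 130
Eliminate a: (row1) − 0.165/0.335·(row2) → 0.101194·b = 24.0701, so b = 237.861.
Back-substitute: a = (88.1 − 0.18·237.861) / 0.165 = 274.454.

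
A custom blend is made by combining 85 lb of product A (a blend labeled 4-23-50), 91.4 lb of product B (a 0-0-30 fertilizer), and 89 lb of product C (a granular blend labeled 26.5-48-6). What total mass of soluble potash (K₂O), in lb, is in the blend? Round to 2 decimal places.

K₂O mass = 50%×85 + 30%×91.4 + 6%×89 = 75.26 lb.

75.26 lb K₂O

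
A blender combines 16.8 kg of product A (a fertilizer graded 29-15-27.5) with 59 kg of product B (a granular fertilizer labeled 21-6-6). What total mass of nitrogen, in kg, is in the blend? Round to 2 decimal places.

N mass = 29%×16.8 + 21%×59 = 17.262 kg.

17.26 kg N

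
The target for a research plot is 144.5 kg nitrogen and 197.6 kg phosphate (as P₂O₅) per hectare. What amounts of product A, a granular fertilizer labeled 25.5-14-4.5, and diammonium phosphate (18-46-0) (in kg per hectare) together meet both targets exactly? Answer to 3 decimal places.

With a, b = kg per hectare of product A and diammonium phosphate:
N: 0.255·a + 0.18·b = 144.5
P₂O₅: 0.14·a + 0.46·b = 197.6
Eliminate a: (row1) − 0.255/0.14·(row2) → -0.657857·b = -215.414, so b = 327.4484.
Back-substitute: a = (144.5 − 0.18·327.4484) / 0.255 = 335.5266.

335.527 kg product A, 327.448 kg diammonium phosphate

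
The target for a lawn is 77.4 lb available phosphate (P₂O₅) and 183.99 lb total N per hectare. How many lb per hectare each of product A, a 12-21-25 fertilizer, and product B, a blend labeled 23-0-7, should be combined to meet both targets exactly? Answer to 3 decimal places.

Let a = lb of product A, b = lb of product B (per hectare).
P₂O₅: 0.21·a + 0·b = 77.4
N: 0.12·a + 0.23·b = 183.99
Eliminate a: (row1) − 0.21/0.12·(row2) → -0.4025·b = -244.583, so b = 607.6584.
Back-substitute: a = (77.4 − 0·607.6584) / 0.21 = 368.5714.

368.571 lb product A, 607.658 lb product B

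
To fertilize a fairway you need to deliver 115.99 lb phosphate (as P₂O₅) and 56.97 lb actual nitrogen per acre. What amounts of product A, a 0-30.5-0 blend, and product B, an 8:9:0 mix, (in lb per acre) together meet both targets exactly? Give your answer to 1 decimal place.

With a, b = lb per acre of product A and product B:
P₂O₅: 0.305·a + 0.09·b = 115.99
N: 0·a + 0.08·b = 56.97
Solving simultaneously: a = 170.16, b = 712.125.

170.2 lb product A, 712.1 lb product B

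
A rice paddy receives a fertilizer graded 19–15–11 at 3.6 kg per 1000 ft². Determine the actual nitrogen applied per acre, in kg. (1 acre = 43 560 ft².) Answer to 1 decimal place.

nitrogen per 1000 ft² = 3.6 × 19% = 0.684 kg.
Convert to per acre: 0.684 × 43.56 = 29.795 kg.

29.8 kg N per acre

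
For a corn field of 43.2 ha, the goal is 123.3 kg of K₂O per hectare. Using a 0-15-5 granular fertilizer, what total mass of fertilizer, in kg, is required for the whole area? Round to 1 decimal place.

Product per hectare = 123.3 / 5% = 2466 kg.
Total product = 2466 × 43.2 = 106531.2 kg.

106531.2 kg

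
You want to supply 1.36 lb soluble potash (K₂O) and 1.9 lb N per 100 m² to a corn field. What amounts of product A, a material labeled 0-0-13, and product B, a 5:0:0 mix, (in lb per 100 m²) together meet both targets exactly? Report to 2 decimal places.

10.46 lb product A, 38.00 lb product B

Let a = lb of product A, b = lb of product B (per 100 m²).
K₂O: 0.13·a + 0·b = 1.36
N: 0·a + 0.05·b = 1.9
Solving simultaneously: a = 10.4615, b = 38.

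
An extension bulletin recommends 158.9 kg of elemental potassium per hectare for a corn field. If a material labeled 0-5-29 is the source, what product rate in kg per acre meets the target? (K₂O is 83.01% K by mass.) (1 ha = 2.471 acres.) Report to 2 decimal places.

As K₂O: 158.9 / 0.8301 = 191.423 kg per hectare.
Product per hectare = 191.423 / 29% = 660.078 kg.
Convert to per acre: 660.078 × 0.404694 = 267.13005 kg.

267.13 kg of product per acre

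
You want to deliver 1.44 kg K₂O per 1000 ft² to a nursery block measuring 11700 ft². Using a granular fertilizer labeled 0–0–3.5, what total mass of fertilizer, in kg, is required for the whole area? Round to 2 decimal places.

Product per 1000 ft² = 1.44 / 3.5% = 41.1429 kg.
Total product = 41.1429 × 11700 / 1000 = 481.371 kg.

481.37 kg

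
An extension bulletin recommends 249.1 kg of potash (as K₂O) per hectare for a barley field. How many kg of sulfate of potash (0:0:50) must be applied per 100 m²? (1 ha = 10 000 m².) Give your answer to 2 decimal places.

Product per hectare = 249.1 / 50% = 498.2 kg.
Convert to per 100 m²: 498.2 × 0.01 = 4.982 kg.

4.98 kg of product per hundred sq m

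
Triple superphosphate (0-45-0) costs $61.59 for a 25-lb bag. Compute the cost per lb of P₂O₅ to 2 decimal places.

P₂O₅ in bag = 25 × 45% = 11.25 lb.
Cost per lb P₂O₅ = $61.59 / 11.25 = $5.4747.

$5.47 per lb P₂O₅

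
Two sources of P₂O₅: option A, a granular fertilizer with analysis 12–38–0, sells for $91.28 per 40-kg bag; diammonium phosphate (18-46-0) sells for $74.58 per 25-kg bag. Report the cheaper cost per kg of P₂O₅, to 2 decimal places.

$6.01 per kg P₂O₅ (option A)

option A: P₂O₅ per bag = 40 × 38% = 15.2 kg; cost = 91.28 / 15.2 = $6.0053/kg P₂O₅.
diammonium phosphate: P₂O₅ per bag = 25 × 46% = 11.5 kg; cost = 74.58 / 11.5 = $6.4852/kg P₂O₅.
option A is cheaper.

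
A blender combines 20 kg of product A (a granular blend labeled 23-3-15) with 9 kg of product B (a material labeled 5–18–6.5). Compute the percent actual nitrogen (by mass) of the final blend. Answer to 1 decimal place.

Total mass = 20 + 9 = 29 kg.
N mass = 23%×20 + 5%×9 = 5.05 kg.
% N = 5.05 / 29 = 17.4138%.

17.4% N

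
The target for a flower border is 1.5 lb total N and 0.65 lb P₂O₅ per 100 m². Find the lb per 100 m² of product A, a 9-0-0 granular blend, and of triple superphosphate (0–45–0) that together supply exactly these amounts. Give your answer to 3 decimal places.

16.667 lb product A, 1.444 lb triple superphosphate

Let a = lb of product A, b = lb of triple superphosphate (per 100 m²).
N: 0.09·a + 0·b = 1.5
P₂O₅: 0·a + 0.45·b = 0.65
Solving simultaneously: a = 16.6667, b = 1.44444.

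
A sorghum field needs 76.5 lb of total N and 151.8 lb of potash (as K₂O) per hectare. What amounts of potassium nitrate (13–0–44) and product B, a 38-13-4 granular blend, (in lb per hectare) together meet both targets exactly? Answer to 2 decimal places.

337.19 lb potassium nitrate, 85.96 lb product B

With a, b = lb per hectare of potassium nitrate and product B:
N: 0.13·a + 0.38·b = 76.5
K₂O: 0.44·a + 0.04·b = 151.8
Eliminate a: (row1) − 0.13/0.44·(row2) → 0.368182·b = 31.65, so b = 85.963.
Back-substitute: a = (76.5 − 0.38·85.963) / 0.13 = 337.185.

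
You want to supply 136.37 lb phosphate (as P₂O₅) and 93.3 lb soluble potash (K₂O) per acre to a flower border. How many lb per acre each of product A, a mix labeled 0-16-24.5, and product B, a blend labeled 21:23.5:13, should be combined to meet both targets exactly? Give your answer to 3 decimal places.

114.137 lb product A, 502.587 lb product B

Let a = lb of product A, b = lb of product B (per acre).
P₂O₅: 0.16·a + 0.235·b = 136.37
K₂O: 0.245·a + 0.13·b = 93.3
Solving simultaneously: a = 114.1373, b = 502.5874.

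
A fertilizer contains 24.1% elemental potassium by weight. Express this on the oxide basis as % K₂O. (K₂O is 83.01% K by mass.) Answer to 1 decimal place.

29.0% K₂O

%K₂O = 24.1 / 0.8301 = 29.0326%.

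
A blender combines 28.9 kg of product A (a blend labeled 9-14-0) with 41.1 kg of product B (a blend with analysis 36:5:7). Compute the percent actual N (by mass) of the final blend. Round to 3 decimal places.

24.853% N

Total mass = 28.9 + 41.1 = 70 kg.
N mass = 9%×28.9 + 36%×41.1 = 17.397 kg.
% N = 17.397 / 70 = 24.8529%.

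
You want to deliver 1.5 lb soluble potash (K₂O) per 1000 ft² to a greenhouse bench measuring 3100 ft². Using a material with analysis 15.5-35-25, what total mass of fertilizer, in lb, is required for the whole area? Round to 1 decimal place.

Product per 1000 ft² = 1.5 / 25% = 6 lb.
Total product = 6 × 3100 / 1000 = 18.6 lb.

18.6 lb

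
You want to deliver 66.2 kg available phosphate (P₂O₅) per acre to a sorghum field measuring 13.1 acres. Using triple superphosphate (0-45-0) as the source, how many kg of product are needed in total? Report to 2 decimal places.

Product per acre = 66.2 / 45% = 147.111 kg.
Total product = 147.111 × 13.1 = 1927.156 kg.

1927.16 kg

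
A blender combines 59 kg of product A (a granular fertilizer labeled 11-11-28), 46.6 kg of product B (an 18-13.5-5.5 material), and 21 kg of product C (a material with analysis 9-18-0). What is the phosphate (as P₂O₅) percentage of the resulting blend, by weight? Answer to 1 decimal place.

Total mass = 59 + 46.6 + 21 = 126.6 kg.
P₂O₅ mass = 11%×59 + 13.5%×46.6 + 18%×21 = 16.561 kg.
% P₂O₅ = 16.561 / 126.6 = 13.0814%.

13.1% P₂O₅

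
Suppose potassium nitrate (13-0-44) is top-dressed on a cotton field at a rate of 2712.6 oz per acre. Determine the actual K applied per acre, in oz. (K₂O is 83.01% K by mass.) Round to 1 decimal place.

990.8 oz K per acre

K₂O per acre = 2712.6 × 44% = 1193.54 oz.
Elemental K = 1193.54 × 0.8301 = 990.761 oz per acre.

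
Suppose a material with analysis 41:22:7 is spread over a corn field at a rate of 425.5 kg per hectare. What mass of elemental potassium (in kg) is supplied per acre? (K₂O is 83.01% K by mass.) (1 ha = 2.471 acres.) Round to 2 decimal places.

K₂O per hectare = 425.5 × 7% = 29.785 kg.
Elemental K = 29.785 × 0.8301 = 24.7245 kg per hectare.
Convert to per acre: 24.7245 × 0.404694 = 10.0059 kg.

10.01 kg K per acre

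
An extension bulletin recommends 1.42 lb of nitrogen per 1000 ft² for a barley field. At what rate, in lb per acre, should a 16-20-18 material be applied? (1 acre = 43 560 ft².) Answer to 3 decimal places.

386.595 lb of product per acre

Product per 1000 ft² = 1.42 / 16% = 8.875 lb.
Convert to per acre: 8.875 × 43.56 = 386.595 lb.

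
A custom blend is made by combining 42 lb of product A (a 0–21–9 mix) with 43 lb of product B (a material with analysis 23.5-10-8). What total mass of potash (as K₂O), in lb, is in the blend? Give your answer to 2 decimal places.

7.22 lb K₂O

K₂O mass = 9%×42 + 8%×43 = 7.22 lb.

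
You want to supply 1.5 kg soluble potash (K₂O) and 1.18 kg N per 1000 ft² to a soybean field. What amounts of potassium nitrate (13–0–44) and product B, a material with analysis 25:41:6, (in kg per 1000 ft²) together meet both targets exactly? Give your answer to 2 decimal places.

2.98 kg potassium nitrate, 3.17 kg product B

Let a = kg of potassium nitrate, b = kg of product B (per 1000 ft²).
K₂O: 0.44·a + 0.06·b = 1.5
N: 0.13·a + 0.25·b = 1.18
Eliminate b: (row1) − 0.06/0.25·(row2) → 0.4088·a = 1.2168, so a = 2.97652.
Then b = (1.18 − 0.13·2.97652) / 0.25 = 3.17221.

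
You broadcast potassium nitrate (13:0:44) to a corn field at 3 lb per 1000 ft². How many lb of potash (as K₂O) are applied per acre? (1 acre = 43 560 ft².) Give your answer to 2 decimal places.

57.50 lb K₂O per acre

K₂O per 1000 ft² = 3 × 44% = 1.32 lb.
Convert to per acre: 1.32 × 43.56 = 57.4992 lb.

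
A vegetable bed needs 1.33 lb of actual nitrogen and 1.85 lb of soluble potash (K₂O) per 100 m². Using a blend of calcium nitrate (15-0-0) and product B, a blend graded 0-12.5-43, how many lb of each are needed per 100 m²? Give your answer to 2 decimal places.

Let a = lb of calcium nitrate, b = lb of product B (per 100 m²).
N: 0.15·a + 0·b = 1.33
K₂O: 0·a + 0.43·b = 1.85
Solving simultaneously: a = 8.86667, b = 4.30233.

8.87 lb calcium nitrate, 4.30 lb product B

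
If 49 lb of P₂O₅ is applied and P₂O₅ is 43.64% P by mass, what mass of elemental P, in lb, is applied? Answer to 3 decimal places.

21.384 lb P

P = 49 × 0.4364 = 21.3836 lb.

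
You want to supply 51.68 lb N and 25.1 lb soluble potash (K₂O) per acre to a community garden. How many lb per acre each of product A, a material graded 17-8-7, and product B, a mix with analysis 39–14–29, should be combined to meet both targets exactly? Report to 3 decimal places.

236.282 lb product A, 29.518 lb product B

With a, b = lb per acre of product A and product B:
N: 0.17·a + 0.39·b = 51.68
K₂O: 0.07·a + 0.29·b = 25.1
Solving simultaneously: a = 236.2818, b = 29.5182.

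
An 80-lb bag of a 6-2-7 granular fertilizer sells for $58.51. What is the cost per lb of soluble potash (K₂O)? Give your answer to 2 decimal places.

K₂O in bag = 80 × 7% = 5.6 lb.
Cost per lb K₂O = $58.51 / 5.6 = $10.4482.

$10.45 per lb K₂O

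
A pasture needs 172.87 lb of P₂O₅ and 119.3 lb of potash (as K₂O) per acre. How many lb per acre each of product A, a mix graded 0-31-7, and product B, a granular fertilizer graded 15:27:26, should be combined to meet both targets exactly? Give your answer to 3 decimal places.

206.405 lb product A, 403.276 lb product B

With a, b = lb per acre of product A and product B:
P₂O₅: 0.31·a + 0.27·b = 172.87
K₂O: 0.07·a + 0.26·b = 119.3
Solving simultaneously: a = 206.4052, b = 403.2755.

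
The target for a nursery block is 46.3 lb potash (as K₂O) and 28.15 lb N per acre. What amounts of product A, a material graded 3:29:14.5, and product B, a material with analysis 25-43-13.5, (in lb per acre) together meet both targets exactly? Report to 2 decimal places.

241.45 lb product A, 83.63 lb product B

Per-acre balance (a = product A, b = product B):
K₂O: 0.145·a + 0.135·b = 46.3
N: 0.03·a + 0.25·b = 28.15
Solving simultaneously: a = 241.452, b = 83.6258.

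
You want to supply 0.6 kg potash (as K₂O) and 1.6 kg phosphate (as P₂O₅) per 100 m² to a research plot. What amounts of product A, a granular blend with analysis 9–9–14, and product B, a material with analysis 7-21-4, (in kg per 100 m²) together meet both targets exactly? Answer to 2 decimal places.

Let a = kg of product A, b = kg of product B (per 100 m²).
K₂O: 0.14·a + 0.04·b = 0.6
P₂O₅: 0.09·a + 0.21·b = 1.6
Eliminate b: (row1) − 0.04/0.21·(row2) → 0.122857·a = 0.295238, so a = 2.4031.
Then b = (1.6 − 0.09·2.4031) / 0.21 = 6.58915.

2.40 kg product A, 6.59 kg product B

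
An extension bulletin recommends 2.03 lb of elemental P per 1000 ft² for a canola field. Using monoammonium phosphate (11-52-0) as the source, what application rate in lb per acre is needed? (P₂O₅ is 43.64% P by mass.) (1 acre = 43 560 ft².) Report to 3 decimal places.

389.669 lb of product per acre

As P₂O₅: 2.03 / 0.4364 = 4.6517 lb per 1000 ft².
Product per 1000 ft² = 4.6517 / 52% = 8.94557 lb.
Convert to per acre: 8.94557 × 43.56 = 389.66897 lb.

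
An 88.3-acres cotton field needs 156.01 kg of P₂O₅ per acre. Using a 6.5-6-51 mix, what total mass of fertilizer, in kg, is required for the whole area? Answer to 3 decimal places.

229594.717 kg

Product per acre = 156.01 / 6% = 2600.17 kg.
Total product = 2600.17 × 88.3 = 229594.7167 kg.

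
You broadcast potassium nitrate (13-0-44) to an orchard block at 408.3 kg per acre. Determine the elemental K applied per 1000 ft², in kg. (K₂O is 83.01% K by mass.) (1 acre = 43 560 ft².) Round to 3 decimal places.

K₂O per acre = 408.3 × 44% = 179.652 kg.
Elemental K = 179.652 × 0.8301 = 149.129 kg per acre.
Convert to per 1000 ft²: 149.129 × 0.0229568 = 3.42353 kg.

3.424 kg K per thousand sq ft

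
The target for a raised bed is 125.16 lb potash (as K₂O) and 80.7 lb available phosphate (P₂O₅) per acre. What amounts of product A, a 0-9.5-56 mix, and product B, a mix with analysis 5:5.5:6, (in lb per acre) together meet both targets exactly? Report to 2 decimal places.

With a, b = lb per acre of product A and product B:
K₂O: 0.56·a + 0.06·b = 125.16
P₂O₅: 0.095·a + 0.055·b = 80.7
Eliminate a: (row1) − 0.56/0.095·(row2) → -0.264211·b = -350.545, so b = 1326.7649.
Back-substitute: a = (125.16 − 0.06·1326.7649) / 0.56 = 81.3466.

81.35 lb product A, 1326.76 lb product B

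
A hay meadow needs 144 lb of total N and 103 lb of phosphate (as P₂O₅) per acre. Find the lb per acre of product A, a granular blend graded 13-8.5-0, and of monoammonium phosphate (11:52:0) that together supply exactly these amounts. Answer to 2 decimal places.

1090.99 lb product A, 19.74 lb monoammonium phosphate

Per-acre balance (a = product A, b = monoammonium phosphate):
N: 0.13·a + 0.11·b = 144
P₂O₅: 0.085·a + 0.52·b = 103
From row1: a = (144 − 0.11·b) / 0.13.
Into row2: 0.085·(144 − 0.11·b)/0.13 + 0.52·b = 103 → b = 19.7425, a = 1090.987.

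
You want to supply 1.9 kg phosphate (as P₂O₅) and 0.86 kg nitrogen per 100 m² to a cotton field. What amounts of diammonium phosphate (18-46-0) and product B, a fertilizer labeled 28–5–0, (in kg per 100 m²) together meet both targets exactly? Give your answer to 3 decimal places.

Let a = kg of diammonium phosphate, b = kg of product B (per 100 m²).
P₂O₅: 0.46·a + 0.05·b = 1.9
N: 0.18·a + 0.28·b = 0.86
Eliminate b: (row1) − 0.05/0.28·(row2) → 0.427857·a = 1.74643, so a = 4.0818.
Then b = (0.86 − 0.18·4.0818) / 0.28 = 0.447412.

4.082 kg diammonium phosphate, 0.447 kg product B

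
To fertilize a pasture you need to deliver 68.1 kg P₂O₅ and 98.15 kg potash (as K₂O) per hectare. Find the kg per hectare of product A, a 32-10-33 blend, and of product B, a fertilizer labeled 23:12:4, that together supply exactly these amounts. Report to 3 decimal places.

254.326 kg product A, 355.562 kg product B

With a, b = kg per hectare of product A and product B:
P₂O₅: 0.1·a + 0.12·b = 68.1
K₂O: 0.33·a + 0.04·b = 98.15
Eliminate a: (row1) − 0.1/0.33·(row2) → 0.107879·b = 38.3576, so b = 355.5618.
Back-substitute: a = (68.1 − 0.12·355.5618) / 0.1 = 254.3258.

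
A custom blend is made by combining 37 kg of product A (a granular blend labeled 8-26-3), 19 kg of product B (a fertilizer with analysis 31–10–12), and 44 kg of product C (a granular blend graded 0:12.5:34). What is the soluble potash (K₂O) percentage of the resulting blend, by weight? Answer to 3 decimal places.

Total mass = 37 + 19 + 44 = 100 kg.
K₂O mass = 3%×37 + 12%×19 + 34%×44 = 18.35 kg.
% K₂O = 18.35 / 100 = 18.35%.

18.350% K₂O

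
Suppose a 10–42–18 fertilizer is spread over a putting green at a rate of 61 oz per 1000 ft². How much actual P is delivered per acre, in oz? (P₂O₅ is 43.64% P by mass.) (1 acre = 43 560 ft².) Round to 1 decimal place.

P₂O₅ per 1000 ft² = 61 × 42% = 25.62 oz.
Elemental P = 25.62 × 0.4364 = 11.1806 oz per 1000 ft².
Convert to per acre: 11.1806 × 43.56 = 487.026 oz.

487.0 oz P per acre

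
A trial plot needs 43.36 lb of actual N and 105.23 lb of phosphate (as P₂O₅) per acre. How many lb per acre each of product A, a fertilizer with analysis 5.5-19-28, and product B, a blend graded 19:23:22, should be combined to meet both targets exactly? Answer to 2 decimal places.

Let a = lb of product A, b = lb of product B (per acre).
N: 0.055·a + 0.19·b = 43.36
P₂O₅: 0.19·a + 0.23·b = 105.23
Solving simultaneously: a = 427.3305, b = 104.5096.

427.33 lb product A, 104.51 lb product B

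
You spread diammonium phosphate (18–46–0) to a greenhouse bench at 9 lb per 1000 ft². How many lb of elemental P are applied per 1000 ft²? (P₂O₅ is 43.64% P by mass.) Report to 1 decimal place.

1.8 lb P per thousand sq ft

P₂O₅ per 1000 ft² = 9 × 46% = 4.14 lb.
Elemental P = 4.14 × 0.4364 = 1.8067 lb per 1000 ft².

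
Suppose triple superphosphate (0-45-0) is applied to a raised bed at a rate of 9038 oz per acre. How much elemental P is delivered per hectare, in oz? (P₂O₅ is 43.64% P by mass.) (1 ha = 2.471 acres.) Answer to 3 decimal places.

P₂O₅ per acre = 9038 × 45% = 4067.1 oz.
Elemental P = 4067.1 × 0.4364 = 1774.88 oz per acre.
Convert to per hectare: 1774.88 × 2.471 = 4385.7345 oz.

4385.735 oz P per hectare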